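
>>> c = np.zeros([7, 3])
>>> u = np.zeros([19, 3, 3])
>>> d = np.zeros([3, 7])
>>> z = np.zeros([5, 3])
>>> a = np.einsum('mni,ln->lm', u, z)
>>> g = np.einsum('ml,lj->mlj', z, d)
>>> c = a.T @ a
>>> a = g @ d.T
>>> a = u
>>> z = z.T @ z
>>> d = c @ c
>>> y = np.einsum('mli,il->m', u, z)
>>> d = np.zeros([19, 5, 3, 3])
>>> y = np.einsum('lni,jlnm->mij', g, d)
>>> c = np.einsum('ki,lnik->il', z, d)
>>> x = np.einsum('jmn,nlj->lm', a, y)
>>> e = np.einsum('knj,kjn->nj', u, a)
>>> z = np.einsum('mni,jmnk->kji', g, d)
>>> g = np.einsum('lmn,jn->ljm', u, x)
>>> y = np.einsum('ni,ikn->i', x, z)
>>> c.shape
(3, 19)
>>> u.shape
(19, 3, 3)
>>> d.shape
(19, 5, 3, 3)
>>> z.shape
(3, 19, 7)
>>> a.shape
(19, 3, 3)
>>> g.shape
(19, 7, 3)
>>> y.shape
(3,)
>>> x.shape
(7, 3)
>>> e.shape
(3, 3)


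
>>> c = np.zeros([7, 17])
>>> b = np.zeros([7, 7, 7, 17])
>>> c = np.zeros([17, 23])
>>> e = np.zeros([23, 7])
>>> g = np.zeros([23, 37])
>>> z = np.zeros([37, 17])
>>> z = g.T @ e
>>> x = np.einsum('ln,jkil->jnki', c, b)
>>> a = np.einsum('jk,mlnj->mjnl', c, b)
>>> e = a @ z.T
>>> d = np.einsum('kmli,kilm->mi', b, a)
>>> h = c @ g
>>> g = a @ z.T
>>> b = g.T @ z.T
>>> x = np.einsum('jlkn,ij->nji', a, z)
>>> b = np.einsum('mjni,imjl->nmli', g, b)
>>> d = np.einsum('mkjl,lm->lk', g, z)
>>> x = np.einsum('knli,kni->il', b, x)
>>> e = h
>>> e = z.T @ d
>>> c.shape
(17, 23)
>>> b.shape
(7, 7, 37, 37)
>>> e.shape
(7, 17)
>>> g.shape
(7, 17, 7, 37)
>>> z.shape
(37, 7)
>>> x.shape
(37, 37)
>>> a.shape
(7, 17, 7, 7)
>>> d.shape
(37, 17)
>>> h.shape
(17, 37)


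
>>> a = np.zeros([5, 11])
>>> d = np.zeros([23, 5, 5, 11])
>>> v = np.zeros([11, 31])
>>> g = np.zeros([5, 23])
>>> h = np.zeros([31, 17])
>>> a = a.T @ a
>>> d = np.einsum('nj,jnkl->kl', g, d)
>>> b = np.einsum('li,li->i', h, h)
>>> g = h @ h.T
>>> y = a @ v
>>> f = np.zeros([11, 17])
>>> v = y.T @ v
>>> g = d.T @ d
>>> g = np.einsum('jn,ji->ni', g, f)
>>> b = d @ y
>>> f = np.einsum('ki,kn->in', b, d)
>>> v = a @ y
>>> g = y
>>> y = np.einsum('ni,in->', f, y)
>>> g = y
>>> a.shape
(11, 11)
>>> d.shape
(5, 11)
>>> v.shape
(11, 31)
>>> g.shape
()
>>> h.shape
(31, 17)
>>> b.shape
(5, 31)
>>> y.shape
()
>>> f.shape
(31, 11)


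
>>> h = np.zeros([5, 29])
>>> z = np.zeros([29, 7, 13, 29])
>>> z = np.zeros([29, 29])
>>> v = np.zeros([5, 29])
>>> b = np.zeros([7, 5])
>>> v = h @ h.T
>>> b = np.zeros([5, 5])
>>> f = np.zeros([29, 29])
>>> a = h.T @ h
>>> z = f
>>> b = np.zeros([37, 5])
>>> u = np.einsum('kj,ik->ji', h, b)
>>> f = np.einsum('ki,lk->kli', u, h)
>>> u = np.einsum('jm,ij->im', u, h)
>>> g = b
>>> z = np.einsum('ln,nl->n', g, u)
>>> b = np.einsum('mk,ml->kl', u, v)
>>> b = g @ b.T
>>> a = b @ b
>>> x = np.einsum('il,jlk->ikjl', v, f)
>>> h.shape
(5, 29)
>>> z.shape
(5,)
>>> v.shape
(5, 5)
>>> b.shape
(37, 37)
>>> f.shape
(29, 5, 37)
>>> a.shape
(37, 37)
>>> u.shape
(5, 37)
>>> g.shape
(37, 5)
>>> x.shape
(5, 37, 29, 5)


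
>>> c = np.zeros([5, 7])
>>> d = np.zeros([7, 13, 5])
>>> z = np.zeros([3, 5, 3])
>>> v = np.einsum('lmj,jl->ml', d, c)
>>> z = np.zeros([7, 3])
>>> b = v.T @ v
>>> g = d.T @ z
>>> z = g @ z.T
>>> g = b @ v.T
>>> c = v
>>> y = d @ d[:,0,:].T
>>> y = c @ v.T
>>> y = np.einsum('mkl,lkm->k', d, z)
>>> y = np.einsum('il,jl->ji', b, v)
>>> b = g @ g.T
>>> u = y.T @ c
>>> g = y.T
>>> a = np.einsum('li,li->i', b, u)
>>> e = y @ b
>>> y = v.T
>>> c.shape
(13, 7)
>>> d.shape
(7, 13, 5)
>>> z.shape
(5, 13, 7)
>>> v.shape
(13, 7)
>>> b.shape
(7, 7)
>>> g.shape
(7, 13)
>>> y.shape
(7, 13)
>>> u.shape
(7, 7)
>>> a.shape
(7,)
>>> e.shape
(13, 7)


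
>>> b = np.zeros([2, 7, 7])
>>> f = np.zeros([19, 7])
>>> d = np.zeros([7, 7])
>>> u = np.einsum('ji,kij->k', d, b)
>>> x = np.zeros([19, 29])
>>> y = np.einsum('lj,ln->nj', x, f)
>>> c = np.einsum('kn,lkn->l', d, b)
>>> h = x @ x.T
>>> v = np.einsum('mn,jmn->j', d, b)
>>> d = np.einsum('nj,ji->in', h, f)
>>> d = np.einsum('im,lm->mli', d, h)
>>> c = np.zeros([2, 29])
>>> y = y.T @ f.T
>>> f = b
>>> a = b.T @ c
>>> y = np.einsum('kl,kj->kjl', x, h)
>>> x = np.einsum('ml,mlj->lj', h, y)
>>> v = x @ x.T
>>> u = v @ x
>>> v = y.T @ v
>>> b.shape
(2, 7, 7)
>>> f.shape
(2, 7, 7)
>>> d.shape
(19, 19, 7)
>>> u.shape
(19, 29)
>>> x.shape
(19, 29)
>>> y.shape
(19, 19, 29)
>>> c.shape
(2, 29)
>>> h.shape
(19, 19)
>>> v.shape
(29, 19, 19)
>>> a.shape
(7, 7, 29)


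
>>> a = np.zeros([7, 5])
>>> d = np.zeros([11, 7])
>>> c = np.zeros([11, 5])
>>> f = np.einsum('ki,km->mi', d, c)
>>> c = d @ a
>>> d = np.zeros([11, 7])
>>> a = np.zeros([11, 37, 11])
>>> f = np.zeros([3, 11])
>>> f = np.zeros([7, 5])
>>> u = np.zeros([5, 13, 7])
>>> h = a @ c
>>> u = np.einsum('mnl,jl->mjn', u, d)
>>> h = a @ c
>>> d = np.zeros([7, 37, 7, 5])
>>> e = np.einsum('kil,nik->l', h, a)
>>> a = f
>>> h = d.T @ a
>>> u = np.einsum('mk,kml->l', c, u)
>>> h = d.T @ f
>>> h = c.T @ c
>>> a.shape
(7, 5)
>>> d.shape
(7, 37, 7, 5)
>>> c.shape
(11, 5)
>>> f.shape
(7, 5)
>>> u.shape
(13,)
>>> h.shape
(5, 5)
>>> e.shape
(5,)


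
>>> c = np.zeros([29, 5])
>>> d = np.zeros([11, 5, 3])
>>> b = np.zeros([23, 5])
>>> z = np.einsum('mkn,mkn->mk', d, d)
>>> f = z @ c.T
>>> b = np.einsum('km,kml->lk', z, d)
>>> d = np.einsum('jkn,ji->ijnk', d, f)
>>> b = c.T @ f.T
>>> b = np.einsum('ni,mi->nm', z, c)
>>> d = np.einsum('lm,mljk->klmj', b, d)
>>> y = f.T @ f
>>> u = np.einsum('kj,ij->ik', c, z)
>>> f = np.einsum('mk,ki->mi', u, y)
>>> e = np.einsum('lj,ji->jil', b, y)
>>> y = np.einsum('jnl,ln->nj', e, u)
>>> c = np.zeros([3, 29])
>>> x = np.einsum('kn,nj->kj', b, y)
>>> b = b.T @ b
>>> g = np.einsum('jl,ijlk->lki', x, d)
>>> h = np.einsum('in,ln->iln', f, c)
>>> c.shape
(3, 29)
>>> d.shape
(5, 11, 29, 3)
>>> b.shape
(29, 29)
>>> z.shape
(11, 5)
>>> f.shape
(11, 29)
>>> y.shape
(29, 29)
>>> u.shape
(11, 29)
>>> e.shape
(29, 29, 11)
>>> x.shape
(11, 29)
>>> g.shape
(29, 3, 5)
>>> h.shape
(11, 3, 29)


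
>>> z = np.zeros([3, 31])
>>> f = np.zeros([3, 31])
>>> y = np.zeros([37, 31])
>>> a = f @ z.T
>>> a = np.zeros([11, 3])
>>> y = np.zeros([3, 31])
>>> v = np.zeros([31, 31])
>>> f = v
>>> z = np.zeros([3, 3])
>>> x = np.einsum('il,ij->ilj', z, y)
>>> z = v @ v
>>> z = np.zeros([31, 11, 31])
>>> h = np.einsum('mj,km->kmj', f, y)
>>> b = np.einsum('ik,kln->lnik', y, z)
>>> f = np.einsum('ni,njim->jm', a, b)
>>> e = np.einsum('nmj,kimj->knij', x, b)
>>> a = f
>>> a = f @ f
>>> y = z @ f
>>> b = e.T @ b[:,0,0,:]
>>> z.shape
(31, 11, 31)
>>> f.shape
(31, 31)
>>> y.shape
(31, 11, 31)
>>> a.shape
(31, 31)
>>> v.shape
(31, 31)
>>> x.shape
(3, 3, 31)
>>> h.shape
(3, 31, 31)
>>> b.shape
(31, 31, 3, 31)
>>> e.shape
(11, 3, 31, 31)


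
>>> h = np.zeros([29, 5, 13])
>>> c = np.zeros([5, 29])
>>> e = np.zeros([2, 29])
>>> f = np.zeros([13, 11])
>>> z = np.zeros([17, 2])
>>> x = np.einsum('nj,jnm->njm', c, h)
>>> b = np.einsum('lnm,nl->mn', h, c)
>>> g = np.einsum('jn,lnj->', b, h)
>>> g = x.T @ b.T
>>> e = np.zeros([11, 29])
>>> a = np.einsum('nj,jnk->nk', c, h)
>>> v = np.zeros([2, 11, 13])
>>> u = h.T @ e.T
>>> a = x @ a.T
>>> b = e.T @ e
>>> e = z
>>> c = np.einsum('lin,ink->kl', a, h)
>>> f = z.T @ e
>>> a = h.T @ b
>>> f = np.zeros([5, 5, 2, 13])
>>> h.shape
(29, 5, 13)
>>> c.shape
(13, 5)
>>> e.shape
(17, 2)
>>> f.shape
(5, 5, 2, 13)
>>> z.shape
(17, 2)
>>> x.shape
(5, 29, 13)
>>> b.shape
(29, 29)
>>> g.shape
(13, 29, 13)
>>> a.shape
(13, 5, 29)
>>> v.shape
(2, 11, 13)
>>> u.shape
(13, 5, 11)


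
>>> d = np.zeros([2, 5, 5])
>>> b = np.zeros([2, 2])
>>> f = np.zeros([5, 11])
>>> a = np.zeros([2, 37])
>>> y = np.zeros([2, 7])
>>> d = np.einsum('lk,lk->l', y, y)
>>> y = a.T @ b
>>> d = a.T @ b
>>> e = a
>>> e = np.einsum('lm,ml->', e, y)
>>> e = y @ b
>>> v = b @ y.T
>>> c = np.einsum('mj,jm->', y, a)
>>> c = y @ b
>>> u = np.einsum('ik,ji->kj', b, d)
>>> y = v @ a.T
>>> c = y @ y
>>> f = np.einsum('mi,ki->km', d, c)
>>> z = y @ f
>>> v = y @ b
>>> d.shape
(37, 2)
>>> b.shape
(2, 2)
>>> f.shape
(2, 37)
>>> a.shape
(2, 37)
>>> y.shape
(2, 2)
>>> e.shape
(37, 2)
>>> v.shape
(2, 2)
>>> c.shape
(2, 2)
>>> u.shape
(2, 37)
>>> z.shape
(2, 37)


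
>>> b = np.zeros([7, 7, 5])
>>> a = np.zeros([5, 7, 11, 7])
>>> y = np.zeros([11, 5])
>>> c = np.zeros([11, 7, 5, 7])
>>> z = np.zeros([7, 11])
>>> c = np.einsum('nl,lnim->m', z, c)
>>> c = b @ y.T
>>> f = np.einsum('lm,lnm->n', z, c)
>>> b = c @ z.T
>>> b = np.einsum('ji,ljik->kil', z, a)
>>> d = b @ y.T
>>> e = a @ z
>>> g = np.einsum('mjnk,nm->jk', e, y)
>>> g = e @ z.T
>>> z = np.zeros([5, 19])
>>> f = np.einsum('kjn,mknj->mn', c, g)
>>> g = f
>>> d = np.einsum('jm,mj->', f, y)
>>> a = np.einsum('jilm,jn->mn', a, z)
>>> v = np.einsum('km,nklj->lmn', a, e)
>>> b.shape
(7, 11, 5)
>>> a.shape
(7, 19)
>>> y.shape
(11, 5)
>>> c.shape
(7, 7, 11)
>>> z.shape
(5, 19)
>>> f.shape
(5, 11)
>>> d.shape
()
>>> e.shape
(5, 7, 11, 11)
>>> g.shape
(5, 11)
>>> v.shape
(11, 19, 5)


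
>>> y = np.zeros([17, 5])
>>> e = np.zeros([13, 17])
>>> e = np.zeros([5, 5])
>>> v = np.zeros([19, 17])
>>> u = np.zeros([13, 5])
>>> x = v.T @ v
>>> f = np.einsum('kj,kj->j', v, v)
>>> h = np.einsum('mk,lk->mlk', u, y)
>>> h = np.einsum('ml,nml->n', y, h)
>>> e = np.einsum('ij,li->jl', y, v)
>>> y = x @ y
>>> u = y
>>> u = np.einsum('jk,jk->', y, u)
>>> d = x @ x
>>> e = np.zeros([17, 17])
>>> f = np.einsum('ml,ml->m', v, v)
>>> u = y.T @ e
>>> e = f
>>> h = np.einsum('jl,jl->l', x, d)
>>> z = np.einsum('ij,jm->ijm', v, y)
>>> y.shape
(17, 5)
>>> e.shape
(19,)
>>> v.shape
(19, 17)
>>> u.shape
(5, 17)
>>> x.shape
(17, 17)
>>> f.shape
(19,)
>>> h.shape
(17,)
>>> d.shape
(17, 17)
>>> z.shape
(19, 17, 5)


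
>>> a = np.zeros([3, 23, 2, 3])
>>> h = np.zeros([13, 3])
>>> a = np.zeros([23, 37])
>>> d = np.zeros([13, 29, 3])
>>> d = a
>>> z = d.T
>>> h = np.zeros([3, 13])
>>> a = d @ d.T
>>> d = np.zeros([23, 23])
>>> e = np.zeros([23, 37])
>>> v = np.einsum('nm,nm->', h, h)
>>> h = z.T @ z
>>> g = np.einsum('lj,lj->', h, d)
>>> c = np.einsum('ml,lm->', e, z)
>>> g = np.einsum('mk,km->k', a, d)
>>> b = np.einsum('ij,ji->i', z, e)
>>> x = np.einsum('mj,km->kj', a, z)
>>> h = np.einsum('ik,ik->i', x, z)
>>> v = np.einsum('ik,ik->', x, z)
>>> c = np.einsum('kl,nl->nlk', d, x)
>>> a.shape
(23, 23)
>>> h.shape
(37,)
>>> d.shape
(23, 23)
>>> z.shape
(37, 23)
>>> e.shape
(23, 37)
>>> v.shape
()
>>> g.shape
(23,)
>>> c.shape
(37, 23, 23)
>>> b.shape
(37,)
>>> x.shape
(37, 23)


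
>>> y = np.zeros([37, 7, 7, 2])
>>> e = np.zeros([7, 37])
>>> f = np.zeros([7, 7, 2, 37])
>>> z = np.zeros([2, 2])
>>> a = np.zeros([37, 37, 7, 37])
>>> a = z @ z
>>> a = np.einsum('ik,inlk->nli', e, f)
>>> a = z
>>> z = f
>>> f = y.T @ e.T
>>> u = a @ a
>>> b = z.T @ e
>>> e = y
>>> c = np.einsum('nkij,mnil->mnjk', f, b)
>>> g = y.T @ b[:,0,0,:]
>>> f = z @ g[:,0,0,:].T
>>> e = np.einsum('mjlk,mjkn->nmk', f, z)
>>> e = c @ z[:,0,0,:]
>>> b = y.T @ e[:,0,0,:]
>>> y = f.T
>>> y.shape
(2, 2, 7, 7)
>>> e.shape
(37, 2, 7, 37)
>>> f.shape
(7, 7, 2, 2)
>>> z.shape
(7, 7, 2, 37)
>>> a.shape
(2, 2)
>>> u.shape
(2, 2)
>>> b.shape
(2, 7, 7, 37)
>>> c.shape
(37, 2, 7, 7)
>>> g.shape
(2, 7, 7, 37)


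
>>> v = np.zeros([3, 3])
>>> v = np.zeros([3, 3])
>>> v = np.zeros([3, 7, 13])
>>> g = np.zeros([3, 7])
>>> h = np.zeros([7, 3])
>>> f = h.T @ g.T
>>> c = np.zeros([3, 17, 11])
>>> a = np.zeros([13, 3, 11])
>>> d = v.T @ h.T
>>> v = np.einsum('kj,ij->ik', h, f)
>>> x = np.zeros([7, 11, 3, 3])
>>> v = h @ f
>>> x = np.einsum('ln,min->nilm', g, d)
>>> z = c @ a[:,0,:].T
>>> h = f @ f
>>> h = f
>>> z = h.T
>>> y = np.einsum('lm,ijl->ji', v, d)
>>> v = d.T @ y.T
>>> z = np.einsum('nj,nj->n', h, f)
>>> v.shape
(7, 7, 7)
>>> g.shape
(3, 7)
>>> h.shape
(3, 3)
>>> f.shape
(3, 3)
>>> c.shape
(3, 17, 11)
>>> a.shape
(13, 3, 11)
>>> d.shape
(13, 7, 7)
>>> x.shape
(7, 7, 3, 13)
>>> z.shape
(3,)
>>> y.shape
(7, 13)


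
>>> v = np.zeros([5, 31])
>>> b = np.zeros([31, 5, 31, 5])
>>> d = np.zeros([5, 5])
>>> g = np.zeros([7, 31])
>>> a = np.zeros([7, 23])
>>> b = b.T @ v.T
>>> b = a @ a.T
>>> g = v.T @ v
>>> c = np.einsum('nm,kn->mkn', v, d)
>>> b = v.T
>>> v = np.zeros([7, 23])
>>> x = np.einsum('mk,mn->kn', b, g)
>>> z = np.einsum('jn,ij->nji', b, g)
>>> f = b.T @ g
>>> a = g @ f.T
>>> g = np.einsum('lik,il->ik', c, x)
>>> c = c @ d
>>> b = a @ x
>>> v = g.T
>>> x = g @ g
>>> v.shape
(5, 5)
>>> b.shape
(31, 31)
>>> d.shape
(5, 5)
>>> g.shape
(5, 5)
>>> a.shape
(31, 5)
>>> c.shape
(31, 5, 5)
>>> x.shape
(5, 5)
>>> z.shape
(5, 31, 31)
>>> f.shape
(5, 31)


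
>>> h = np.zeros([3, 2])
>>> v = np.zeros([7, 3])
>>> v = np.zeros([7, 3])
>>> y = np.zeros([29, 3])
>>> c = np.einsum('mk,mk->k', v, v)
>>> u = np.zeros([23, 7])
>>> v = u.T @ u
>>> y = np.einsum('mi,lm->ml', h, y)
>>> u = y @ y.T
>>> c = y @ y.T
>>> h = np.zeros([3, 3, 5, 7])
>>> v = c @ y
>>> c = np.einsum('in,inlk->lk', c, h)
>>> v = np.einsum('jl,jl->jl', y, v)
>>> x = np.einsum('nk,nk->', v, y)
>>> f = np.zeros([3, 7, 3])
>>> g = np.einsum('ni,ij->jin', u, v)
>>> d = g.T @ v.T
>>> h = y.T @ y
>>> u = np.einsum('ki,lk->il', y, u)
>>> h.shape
(29, 29)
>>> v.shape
(3, 29)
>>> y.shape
(3, 29)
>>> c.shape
(5, 7)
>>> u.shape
(29, 3)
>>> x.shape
()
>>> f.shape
(3, 7, 3)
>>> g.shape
(29, 3, 3)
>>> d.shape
(3, 3, 3)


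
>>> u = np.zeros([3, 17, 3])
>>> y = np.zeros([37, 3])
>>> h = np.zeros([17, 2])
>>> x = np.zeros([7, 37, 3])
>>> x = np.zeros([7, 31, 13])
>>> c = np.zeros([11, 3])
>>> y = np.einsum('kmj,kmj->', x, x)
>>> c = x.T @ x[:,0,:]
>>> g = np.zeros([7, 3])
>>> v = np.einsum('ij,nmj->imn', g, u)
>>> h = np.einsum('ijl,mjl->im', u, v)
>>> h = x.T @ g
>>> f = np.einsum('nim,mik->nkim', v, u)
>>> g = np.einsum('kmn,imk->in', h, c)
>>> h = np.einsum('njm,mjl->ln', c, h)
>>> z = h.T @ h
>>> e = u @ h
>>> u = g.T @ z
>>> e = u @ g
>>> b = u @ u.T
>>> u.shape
(3, 13)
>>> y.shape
()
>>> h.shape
(3, 13)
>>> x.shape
(7, 31, 13)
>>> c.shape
(13, 31, 13)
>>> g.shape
(13, 3)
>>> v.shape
(7, 17, 3)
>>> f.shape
(7, 3, 17, 3)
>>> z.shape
(13, 13)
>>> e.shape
(3, 3)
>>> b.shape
(3, 3)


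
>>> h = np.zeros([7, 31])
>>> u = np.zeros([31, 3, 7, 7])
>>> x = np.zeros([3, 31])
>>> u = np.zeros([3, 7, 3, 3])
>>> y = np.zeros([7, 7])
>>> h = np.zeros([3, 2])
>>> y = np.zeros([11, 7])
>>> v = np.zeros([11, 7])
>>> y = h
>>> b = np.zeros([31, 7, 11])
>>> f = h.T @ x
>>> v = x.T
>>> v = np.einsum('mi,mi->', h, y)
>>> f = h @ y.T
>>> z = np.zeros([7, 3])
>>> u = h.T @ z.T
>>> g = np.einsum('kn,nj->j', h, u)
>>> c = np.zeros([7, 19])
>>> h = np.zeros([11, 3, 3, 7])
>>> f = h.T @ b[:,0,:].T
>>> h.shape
(11, 3, 3, 7)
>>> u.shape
(2, 7)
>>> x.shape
(3, 31)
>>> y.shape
(3, 2)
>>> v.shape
()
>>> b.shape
(31, 7, 11)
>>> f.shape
(7, 3, 3, 31)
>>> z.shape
(7, 3)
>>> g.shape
(7,)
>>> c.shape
(7, 19)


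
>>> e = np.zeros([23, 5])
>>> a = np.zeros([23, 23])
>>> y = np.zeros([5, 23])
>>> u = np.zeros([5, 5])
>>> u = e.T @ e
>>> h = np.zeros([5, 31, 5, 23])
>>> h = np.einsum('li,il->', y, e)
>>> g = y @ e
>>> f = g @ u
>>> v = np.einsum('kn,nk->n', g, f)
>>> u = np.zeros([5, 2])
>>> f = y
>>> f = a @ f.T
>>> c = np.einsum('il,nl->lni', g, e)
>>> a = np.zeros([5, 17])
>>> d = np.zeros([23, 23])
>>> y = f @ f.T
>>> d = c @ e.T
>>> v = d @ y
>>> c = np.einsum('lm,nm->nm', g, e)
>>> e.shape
(23, 5)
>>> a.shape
(5, 17)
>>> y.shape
(23, 23)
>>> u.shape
(5, 2)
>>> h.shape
()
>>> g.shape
(5, 5)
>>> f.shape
(23, 5)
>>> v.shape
(5, 23, 23)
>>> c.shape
(23, 5)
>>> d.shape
(5, 23, 23)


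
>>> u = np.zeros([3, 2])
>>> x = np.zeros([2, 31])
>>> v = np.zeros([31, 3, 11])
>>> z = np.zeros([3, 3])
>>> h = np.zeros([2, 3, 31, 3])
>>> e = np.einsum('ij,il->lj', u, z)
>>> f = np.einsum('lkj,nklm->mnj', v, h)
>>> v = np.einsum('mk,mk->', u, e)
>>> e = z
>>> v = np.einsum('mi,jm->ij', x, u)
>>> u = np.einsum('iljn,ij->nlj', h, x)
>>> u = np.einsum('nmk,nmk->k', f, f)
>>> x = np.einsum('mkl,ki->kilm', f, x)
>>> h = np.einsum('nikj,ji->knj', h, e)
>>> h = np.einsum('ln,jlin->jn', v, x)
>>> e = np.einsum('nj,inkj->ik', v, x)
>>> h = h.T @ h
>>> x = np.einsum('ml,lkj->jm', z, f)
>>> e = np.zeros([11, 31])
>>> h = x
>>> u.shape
(11,)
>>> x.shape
(11, 3)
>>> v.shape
(31, 3)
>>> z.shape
(3, 3)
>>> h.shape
(11, 3)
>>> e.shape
(11, 31)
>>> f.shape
(3, 2, 11)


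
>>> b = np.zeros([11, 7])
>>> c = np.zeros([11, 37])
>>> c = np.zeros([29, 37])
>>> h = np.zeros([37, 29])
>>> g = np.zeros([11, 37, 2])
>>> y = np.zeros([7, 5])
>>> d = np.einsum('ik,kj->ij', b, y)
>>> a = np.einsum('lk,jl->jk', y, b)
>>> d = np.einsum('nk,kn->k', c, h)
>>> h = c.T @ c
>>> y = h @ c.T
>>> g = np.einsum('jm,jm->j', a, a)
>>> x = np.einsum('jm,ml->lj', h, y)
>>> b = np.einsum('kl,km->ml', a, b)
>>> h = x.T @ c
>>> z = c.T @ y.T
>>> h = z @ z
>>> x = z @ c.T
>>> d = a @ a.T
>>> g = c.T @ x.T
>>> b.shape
(7, 5)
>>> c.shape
(29, 37)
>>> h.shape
(37, 37)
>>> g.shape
(37, 37)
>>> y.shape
(37, 29)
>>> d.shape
(11, 11)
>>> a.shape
(11, 5)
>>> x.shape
(37, 29)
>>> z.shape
(37, 37)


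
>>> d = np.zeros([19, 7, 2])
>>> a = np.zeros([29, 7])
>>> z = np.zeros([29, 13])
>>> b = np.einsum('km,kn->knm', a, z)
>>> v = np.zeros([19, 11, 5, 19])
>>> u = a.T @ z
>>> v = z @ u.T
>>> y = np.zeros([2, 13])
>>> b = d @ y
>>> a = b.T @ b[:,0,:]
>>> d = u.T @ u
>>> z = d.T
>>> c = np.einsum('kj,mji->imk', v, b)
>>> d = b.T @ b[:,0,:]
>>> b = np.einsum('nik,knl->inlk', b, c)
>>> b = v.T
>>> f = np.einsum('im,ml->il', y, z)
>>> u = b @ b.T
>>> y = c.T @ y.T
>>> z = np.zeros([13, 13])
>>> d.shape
(13, 7, 13)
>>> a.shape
(13, 7, 13)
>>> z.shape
(13, 13)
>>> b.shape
(7, 29)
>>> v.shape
(29, 7)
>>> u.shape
(7, 7)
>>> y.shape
(29, 19, 2)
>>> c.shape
(13, 19, 29)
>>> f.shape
(2, 13)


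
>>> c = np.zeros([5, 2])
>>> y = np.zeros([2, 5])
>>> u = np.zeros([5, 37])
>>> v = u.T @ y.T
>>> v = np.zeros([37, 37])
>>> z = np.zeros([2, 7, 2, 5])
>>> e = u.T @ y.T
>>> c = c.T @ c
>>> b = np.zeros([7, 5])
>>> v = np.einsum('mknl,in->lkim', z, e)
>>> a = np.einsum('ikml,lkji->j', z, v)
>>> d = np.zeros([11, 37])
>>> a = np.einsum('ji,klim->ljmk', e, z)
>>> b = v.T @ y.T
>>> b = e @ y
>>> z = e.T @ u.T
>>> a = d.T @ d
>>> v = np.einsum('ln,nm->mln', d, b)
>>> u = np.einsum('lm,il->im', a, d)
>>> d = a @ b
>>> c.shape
(2, 2)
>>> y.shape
(2, 5)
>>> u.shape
(11, 37)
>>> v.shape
(5, 11, 37)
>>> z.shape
(2, 5)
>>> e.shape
(37, 2)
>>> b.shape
(37, 5)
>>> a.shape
(37, 37)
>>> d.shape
(37, 5)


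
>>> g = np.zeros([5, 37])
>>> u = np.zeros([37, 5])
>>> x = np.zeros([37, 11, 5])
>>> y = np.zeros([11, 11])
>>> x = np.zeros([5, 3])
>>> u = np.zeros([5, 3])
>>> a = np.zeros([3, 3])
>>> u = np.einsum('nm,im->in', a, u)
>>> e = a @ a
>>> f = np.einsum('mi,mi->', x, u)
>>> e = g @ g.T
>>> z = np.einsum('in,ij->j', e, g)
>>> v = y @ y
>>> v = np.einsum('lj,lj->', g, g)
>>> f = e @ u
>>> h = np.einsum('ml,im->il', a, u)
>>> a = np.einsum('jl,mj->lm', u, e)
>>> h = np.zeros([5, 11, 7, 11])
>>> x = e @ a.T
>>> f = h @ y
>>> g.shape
(5, 37)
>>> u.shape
(5, 3)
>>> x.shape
(5, 3)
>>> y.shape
(11, 11)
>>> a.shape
(3, 5)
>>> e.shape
(5, 5)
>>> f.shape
(5, 11, 7, 11)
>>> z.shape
(37,)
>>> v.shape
()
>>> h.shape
(5, 11, 7, 11)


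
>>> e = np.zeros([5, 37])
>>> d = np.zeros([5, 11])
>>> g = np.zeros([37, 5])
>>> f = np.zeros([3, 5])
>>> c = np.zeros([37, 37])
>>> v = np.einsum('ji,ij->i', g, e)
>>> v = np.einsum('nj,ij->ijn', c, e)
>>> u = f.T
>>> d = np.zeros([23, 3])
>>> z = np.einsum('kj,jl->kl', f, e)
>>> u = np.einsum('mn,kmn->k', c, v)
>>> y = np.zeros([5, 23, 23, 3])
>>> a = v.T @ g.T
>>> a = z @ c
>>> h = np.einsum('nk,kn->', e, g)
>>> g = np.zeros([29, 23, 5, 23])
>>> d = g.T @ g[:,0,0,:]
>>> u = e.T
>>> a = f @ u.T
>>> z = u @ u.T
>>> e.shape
(5, 37)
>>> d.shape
(23, 5, 23, 23)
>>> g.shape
(29, 23, 5, 23)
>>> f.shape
(3, 5)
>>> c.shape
(37, 37)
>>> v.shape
(5, 37, 37)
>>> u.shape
(37, 5)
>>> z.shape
(37, 37)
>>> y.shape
(5, 23, 23, 3)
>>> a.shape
(3, 37)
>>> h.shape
()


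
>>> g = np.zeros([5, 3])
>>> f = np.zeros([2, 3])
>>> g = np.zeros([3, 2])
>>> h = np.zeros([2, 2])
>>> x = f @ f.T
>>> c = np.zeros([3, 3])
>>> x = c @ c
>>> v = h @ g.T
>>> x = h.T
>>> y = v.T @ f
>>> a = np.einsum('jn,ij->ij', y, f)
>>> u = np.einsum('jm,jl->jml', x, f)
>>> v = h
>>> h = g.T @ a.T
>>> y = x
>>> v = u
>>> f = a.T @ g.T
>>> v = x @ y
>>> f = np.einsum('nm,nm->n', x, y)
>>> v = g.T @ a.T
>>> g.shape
(3, 2)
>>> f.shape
(2,)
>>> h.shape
(2, 2)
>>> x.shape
(2, 2)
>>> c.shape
(3, 3)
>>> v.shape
(2, 2)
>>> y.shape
(2, 2)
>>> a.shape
(2, 3)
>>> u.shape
(2, 2, 3)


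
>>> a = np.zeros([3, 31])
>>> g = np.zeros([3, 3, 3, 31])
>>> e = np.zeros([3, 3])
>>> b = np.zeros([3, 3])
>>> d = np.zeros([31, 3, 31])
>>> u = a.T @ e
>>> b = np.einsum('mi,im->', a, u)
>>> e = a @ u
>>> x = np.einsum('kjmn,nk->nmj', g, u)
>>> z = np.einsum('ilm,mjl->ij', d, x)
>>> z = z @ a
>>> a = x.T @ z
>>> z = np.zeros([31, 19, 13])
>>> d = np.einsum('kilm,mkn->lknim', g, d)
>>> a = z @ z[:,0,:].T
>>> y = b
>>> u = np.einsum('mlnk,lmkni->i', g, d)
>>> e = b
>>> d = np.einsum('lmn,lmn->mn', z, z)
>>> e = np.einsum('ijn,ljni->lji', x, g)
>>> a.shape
(31, 19, 31)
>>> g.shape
(3, 3, 3, 31)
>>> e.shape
(3, 3, 31)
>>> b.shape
()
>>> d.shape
(19, 13)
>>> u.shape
(31,)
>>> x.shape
(31, 3, 3)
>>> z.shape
(31, 19, 13)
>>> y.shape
()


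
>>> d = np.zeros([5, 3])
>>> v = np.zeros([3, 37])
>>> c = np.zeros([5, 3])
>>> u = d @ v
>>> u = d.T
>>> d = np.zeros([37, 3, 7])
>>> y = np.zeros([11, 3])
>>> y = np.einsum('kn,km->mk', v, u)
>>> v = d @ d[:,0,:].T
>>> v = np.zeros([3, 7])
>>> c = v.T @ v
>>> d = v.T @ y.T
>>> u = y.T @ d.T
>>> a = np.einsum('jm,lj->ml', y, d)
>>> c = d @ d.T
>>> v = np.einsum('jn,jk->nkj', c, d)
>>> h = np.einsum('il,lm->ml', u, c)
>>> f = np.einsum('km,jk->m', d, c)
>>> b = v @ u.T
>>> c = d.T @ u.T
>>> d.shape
(7, 5)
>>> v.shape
(7, 5, 7)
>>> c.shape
(5, 3)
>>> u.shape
(3, 7)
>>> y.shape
(5, 3)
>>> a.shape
(3, 7)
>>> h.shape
(7, 7)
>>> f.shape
(5,)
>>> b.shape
(7, 5, 3)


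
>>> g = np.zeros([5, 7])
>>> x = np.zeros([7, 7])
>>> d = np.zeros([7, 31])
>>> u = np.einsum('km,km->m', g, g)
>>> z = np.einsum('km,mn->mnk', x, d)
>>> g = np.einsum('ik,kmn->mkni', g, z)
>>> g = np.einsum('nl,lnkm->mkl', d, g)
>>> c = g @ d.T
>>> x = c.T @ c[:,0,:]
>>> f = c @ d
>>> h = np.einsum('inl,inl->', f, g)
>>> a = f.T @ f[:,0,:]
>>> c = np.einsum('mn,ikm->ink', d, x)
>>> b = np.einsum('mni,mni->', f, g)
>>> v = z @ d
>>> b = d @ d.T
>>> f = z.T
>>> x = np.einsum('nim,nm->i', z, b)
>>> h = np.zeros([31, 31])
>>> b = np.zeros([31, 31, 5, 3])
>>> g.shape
(5, 7, 31)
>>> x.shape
(31,)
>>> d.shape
(7, 31)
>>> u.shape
(7,)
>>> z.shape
(7, 31, 7)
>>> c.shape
(7, 31, 7)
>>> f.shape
(7, 31, 7)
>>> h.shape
(31, 31)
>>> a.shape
(31, 7, 31)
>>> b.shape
(31, 31, 5, 3)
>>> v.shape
(7, 31, 31)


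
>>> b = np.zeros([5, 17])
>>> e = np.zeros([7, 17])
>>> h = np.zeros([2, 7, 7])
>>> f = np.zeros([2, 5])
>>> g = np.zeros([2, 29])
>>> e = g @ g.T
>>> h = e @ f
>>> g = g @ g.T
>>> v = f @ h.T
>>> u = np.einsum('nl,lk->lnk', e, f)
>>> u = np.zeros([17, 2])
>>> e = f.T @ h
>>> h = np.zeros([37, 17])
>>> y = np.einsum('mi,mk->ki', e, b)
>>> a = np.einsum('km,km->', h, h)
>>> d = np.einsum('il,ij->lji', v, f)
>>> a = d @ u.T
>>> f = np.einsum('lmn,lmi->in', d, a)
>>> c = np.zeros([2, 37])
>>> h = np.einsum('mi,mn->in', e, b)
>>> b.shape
(5, 17)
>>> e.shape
(5, 5)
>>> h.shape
(5, 17)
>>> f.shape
(17, 2)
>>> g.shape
(2, 2)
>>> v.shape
(2, 2)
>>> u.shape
(17, 2)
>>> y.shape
(17, 5)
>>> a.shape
(2, 5, 17)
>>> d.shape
(2, 5, 2)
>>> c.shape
(2, 37)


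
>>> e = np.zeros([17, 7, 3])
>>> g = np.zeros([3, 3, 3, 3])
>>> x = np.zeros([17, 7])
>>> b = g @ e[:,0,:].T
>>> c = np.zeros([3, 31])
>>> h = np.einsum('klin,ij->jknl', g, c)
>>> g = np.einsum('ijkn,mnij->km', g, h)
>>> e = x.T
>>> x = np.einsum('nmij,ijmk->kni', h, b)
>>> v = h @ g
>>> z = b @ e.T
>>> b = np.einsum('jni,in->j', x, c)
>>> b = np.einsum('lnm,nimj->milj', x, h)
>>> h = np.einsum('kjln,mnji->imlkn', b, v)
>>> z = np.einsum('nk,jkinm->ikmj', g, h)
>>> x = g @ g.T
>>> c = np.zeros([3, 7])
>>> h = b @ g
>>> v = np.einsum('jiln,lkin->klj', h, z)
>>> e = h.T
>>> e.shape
(31, 17, 3, 3)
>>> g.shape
(3, 31)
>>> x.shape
(3, 3)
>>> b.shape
(3, 3, 17, 3)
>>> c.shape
(3, 7)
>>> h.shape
(3, 3, 17, 31)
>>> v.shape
(31, 17, 3)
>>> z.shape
(17, 31, 3, 31)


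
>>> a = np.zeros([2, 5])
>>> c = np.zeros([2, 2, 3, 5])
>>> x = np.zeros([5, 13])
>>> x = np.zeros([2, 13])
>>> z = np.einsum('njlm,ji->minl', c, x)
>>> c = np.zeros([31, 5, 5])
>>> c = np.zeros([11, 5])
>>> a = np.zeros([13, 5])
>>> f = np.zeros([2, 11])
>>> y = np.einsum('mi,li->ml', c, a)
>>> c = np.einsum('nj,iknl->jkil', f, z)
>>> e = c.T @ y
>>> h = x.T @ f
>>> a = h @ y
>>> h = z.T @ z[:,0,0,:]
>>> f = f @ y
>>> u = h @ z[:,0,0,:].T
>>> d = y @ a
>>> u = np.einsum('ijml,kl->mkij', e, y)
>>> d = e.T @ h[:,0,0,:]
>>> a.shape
(13, 13)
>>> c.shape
(11, 13, 5, 3)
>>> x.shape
(2, 13)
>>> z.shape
(5, 13, 2, 3)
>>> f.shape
(2, 13)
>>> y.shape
(11, 13)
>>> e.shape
(3, 5, 13, 13)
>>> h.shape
(3, 2, 13, 3)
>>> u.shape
(13, 11, 3, 5)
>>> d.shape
(13, 13, 5, 3)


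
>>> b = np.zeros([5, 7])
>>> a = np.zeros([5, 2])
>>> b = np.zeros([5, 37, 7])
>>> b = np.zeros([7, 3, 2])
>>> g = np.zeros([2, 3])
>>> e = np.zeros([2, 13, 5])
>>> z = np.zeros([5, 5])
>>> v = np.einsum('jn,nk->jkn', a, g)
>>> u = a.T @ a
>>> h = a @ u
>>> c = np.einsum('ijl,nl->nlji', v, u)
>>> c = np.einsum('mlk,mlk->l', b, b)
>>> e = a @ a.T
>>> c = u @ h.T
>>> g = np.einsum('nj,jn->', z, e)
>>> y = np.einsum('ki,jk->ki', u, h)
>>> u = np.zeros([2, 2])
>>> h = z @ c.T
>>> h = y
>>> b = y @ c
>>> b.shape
(2, 5)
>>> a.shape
(5, 2)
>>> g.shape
()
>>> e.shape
(5, 5)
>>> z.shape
(5, 5)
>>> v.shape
(5, 3, 2)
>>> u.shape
(2, 2)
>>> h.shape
(2, 2)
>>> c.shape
(2, 5)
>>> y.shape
(2, 2)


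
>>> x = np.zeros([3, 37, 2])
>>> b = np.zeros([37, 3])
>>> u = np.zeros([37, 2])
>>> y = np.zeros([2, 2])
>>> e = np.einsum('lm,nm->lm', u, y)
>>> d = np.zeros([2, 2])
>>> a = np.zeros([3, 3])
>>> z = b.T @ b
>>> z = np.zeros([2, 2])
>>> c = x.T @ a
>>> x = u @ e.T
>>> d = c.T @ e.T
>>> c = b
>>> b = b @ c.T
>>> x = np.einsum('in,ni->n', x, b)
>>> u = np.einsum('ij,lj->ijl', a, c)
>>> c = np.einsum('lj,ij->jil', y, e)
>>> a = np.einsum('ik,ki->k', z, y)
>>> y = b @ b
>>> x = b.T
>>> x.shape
(37, 37)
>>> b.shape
(37, 37)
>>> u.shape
(3, 3, 37)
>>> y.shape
(37, 37)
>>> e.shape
(37, 2)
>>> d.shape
(3, 37, 37)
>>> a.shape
(2,)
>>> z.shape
(2, 2)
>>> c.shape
(2, 37, 2)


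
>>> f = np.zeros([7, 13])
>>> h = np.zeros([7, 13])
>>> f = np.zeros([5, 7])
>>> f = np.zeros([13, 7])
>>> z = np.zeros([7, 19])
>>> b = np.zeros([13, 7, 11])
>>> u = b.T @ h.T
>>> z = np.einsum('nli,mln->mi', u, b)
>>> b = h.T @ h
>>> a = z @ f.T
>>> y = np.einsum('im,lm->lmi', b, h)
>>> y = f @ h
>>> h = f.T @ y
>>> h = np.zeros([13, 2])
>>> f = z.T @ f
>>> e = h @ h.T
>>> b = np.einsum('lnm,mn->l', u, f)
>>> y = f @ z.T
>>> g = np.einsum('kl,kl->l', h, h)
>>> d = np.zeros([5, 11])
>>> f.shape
(7, 7)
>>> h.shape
(13, 2)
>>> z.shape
(13, 7)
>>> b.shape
(11,)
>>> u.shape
(11, 7, 7)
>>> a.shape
(13, 13)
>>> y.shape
(7, 13)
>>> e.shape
(13, 13)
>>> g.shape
(2,)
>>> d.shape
(5, 11)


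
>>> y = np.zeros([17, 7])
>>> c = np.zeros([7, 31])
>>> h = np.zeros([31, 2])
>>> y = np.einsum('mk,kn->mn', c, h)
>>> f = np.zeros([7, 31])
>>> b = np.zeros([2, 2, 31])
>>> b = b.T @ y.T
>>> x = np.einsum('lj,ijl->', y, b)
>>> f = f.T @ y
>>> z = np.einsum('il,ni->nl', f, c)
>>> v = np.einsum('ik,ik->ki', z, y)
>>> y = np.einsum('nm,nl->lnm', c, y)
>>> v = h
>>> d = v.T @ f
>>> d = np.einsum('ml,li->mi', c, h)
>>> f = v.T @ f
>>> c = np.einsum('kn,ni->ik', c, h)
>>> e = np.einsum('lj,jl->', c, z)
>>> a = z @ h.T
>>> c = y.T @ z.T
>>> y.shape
(2, 7, 31)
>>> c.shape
(31, 7, 7)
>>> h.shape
(31, 2)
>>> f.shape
(2, 2)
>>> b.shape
(31, 2, 7)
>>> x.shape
()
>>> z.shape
(7, 2)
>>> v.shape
(31, 2)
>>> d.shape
(7, 2)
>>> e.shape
()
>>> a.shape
(7, 31)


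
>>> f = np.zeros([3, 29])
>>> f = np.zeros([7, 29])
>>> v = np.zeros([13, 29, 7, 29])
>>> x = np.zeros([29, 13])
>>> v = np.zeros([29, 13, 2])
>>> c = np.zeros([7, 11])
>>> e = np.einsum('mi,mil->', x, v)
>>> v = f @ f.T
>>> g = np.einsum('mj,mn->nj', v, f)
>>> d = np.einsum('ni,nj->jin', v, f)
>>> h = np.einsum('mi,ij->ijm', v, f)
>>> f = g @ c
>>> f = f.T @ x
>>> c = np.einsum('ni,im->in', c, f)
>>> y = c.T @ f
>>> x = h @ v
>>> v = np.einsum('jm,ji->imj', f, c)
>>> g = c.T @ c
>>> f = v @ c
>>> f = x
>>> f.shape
(7, 29, 7)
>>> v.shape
(7, 13, 11)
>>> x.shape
(7, 29, 7)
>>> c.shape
(11, 7)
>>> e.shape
()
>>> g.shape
(7, 7)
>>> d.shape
(29, 7, 7)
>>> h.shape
(7, 29, 7)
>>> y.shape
(7, 13)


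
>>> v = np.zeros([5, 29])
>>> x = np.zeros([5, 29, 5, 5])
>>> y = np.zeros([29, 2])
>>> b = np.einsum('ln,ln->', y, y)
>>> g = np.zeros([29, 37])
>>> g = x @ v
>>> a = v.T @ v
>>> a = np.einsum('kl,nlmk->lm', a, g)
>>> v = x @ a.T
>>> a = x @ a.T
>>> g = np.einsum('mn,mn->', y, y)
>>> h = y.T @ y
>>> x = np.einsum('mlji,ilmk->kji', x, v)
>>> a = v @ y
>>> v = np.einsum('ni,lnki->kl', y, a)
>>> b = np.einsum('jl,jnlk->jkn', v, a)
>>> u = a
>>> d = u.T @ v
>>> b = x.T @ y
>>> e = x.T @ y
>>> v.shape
(5, 5)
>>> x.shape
(29, 5, 5)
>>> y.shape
(29, 2)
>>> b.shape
(5, 5, 2)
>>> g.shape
()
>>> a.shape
(5, 29, 5, 2)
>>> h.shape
(2, 2)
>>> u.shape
(5, 29, 5, 2)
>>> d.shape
(2, 5, 29, 5)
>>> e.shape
(5, 5, 2)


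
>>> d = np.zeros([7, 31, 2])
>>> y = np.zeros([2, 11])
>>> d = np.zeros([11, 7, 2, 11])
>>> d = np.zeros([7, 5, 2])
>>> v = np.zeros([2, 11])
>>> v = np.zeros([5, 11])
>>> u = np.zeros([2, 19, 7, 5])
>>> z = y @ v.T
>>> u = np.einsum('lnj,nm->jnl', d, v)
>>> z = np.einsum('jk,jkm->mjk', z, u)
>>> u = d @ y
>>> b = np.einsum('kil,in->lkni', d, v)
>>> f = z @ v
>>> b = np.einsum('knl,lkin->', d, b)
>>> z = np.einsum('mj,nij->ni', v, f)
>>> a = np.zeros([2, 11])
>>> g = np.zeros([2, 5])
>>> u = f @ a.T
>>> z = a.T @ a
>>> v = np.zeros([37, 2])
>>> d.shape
(7, 5, 2)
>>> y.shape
(2, 11)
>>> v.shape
(37, 2)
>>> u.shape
(7, 2, 2)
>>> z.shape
(11, 11)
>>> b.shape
()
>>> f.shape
(7, 2, 11)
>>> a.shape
(2, 11)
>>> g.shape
(2, 5)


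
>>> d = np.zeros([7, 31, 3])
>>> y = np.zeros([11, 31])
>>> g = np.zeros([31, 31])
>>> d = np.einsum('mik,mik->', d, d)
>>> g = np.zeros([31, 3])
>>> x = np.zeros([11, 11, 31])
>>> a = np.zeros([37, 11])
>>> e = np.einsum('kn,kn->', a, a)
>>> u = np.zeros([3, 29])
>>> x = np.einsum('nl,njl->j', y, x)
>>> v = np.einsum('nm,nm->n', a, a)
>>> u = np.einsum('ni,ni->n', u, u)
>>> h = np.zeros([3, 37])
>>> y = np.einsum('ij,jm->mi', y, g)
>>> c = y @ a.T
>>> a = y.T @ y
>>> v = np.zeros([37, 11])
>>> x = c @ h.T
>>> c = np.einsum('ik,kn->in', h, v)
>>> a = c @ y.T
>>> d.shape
()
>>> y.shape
(3, 11)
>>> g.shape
(31, 3)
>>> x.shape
(3, 3)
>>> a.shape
(3, 3)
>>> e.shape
()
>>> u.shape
(3,)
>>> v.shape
(37, 11)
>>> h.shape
(3, 37)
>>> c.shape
(3, 11)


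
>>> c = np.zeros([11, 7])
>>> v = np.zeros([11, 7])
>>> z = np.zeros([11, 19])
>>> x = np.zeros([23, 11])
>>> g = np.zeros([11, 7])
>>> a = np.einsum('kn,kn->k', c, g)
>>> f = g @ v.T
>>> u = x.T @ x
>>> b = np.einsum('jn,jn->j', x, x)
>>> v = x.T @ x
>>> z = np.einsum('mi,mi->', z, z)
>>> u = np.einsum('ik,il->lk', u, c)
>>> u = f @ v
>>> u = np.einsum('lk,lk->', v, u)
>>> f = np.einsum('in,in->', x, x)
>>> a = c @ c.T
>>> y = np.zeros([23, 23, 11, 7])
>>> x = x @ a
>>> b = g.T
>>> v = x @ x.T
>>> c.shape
(11, 7)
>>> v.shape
(23, 23)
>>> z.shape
()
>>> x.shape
(23, 11)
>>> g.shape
(11, 7)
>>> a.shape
(11, 11)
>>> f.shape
()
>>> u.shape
()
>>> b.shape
(7, 11)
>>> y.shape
(23, 23, 11, 7)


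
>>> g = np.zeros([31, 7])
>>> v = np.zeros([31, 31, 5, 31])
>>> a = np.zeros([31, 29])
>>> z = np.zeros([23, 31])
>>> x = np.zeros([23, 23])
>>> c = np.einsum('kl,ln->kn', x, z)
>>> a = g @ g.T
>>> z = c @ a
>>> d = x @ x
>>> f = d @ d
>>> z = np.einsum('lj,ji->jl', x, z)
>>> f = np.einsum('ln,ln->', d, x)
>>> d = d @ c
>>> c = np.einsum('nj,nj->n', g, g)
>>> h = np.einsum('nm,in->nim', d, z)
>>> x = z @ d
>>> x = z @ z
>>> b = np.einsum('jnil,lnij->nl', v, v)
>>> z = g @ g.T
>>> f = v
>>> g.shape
(31, 7)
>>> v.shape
(31, 31, 5, 31)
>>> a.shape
(31, 31)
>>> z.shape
(31, 31)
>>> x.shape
(23, 23)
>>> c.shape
(31,)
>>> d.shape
(23, 31)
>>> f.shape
(31, 31, 5, 31)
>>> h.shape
(23, 23, 31)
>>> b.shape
(31, 31)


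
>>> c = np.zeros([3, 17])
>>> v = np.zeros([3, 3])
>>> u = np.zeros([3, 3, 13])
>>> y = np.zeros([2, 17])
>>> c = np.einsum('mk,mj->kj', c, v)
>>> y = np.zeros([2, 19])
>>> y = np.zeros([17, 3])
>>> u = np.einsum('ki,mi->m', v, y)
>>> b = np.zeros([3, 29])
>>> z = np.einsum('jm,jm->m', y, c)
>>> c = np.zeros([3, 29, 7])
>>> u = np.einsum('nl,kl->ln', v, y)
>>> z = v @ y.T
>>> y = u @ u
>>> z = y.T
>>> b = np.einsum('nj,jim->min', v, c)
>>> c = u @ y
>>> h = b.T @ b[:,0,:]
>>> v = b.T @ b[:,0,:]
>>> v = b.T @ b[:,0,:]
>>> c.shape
(3, 3)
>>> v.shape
(3, 29, 3)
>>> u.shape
(3, 3)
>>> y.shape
(3, 3)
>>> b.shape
(7, 29, 3)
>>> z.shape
(3, 3)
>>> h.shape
(3, 29, 3)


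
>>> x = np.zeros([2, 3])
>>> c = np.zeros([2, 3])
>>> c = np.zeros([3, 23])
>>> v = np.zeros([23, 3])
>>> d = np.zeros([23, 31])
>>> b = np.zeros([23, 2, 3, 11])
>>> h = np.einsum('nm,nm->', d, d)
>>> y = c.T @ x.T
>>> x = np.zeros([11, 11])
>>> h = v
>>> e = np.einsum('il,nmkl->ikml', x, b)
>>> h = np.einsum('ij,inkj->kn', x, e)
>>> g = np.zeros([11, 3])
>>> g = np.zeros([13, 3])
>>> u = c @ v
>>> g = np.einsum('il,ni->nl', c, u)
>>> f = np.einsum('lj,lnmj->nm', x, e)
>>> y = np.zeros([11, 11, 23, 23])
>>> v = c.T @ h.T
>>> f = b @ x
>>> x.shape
(11, 11)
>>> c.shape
(3, 23)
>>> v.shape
(23, 2)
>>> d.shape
(23, 31)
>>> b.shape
(23, 2, 3, 11)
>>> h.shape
(2, 3)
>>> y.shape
(11, 11, 23, 23)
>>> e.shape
(11, 3, 2, 11)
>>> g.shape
(3, 23)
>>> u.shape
(3, 3)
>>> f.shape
(23, 2, 3, 11)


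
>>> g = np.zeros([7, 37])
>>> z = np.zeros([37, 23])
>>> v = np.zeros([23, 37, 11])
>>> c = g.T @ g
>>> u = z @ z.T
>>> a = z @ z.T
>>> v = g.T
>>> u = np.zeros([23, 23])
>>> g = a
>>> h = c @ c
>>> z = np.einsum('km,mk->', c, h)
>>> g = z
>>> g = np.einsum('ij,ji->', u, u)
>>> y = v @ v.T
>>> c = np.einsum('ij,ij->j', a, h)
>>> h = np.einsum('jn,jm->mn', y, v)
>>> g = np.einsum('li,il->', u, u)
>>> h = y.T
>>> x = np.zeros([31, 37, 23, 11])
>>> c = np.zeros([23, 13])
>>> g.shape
()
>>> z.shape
()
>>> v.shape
(37, 7)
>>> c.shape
(23, 13)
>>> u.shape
(23, 23)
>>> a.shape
(37, 37)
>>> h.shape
(37, 37)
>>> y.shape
(37, 37)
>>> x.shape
(31, 37, 23, 11)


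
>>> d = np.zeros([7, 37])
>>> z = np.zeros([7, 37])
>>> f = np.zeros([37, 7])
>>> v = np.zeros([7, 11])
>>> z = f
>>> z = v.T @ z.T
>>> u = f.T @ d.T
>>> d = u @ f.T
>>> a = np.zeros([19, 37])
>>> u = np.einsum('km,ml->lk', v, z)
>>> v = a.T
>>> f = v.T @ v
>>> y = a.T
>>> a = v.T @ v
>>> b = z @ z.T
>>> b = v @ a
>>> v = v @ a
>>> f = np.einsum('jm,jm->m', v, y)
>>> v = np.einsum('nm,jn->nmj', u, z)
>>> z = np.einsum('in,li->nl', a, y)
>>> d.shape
(7, 37)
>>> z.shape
(19, 37)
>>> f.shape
(19,)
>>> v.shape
(37, 7, 11)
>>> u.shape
(37, 7)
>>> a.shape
(19, 19)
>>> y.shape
(37, 19)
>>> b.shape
(37, 19)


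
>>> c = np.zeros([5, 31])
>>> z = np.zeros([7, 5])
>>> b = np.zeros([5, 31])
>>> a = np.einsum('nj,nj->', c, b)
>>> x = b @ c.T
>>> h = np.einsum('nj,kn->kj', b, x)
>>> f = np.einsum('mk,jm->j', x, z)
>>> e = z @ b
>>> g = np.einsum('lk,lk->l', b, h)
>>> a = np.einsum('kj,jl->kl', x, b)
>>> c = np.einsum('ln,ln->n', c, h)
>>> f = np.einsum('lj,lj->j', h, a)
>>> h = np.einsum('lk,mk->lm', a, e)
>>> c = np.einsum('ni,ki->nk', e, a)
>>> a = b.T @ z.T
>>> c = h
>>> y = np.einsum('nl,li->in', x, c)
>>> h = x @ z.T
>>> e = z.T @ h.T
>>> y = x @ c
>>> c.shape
(5, 7)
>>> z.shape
(7, 5)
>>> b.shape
(5, 31)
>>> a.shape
(31, 7)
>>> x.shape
(5, 5)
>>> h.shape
(5, 7)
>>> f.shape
(31,)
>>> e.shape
(5, 5)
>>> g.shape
(5,)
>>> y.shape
(5, 7)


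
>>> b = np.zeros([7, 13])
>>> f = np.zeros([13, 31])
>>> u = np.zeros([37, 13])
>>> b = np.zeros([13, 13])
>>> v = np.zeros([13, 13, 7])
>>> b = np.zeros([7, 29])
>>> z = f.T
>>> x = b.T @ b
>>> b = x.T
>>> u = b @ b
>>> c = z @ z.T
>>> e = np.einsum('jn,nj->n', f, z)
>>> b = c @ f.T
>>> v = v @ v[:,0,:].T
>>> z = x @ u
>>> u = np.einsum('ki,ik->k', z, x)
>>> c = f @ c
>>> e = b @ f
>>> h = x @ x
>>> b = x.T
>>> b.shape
(29, 29)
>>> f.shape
(13, 31)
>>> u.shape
(29,)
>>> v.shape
(13, 13, 13)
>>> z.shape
(29, 29)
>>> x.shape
(29, 29)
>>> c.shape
(13, 31)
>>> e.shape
(31, 31)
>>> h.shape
(29, 29)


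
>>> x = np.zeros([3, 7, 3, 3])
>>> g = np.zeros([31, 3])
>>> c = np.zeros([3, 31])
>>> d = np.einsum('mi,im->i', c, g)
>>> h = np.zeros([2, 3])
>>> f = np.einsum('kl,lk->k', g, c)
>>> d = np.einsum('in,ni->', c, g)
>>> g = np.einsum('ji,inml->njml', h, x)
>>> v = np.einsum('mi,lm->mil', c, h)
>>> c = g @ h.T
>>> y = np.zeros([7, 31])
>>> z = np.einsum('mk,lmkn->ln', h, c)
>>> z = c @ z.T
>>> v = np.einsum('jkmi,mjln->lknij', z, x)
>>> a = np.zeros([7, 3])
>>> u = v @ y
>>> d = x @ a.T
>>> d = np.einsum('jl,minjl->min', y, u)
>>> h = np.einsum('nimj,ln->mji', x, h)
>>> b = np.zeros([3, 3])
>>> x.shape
(3, 7, 3, 3)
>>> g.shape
(7, 2, 3, 3)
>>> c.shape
(7, 2, 3, 2)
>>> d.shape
(3, 2, 3)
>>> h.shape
(3, 3, 7)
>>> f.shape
(31,)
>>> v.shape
(3, 2, 3, 7, 7)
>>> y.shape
(7, 31)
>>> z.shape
(7, 2, 3, 7)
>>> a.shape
(7, 3)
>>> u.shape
(3, 2, 3, 7, 31)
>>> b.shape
(3, 3)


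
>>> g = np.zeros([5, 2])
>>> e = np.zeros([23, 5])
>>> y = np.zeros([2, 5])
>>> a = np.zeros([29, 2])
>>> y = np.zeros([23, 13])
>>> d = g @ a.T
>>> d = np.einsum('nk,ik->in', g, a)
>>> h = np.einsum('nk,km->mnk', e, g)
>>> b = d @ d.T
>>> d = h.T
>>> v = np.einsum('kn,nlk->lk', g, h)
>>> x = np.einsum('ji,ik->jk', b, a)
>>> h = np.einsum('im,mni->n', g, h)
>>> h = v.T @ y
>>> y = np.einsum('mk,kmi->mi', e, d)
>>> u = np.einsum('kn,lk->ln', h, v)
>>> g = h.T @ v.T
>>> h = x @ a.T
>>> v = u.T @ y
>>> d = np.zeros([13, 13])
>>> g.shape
(13, 23)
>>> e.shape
(23, 5)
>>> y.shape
(23, 2)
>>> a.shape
(29, 2)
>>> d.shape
(13, 13)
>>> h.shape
(29, 29)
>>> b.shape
(29, 29)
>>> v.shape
(13, 2)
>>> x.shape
(29, 2)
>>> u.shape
(23, 13)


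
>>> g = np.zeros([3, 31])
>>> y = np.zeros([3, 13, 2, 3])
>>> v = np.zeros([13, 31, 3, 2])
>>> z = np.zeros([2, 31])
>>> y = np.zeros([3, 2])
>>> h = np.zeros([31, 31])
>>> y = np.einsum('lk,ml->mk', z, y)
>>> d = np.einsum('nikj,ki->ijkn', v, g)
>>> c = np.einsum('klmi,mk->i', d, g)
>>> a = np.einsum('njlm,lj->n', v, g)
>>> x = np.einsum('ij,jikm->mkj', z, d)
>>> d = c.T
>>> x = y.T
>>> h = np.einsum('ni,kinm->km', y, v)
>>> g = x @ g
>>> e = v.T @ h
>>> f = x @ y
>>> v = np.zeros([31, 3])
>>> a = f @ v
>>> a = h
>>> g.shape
(31, 31)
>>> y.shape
(3, 31)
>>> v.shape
(31, 3)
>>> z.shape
(2, 31)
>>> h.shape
(13, 2)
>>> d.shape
(13,)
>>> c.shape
(13,)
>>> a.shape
(13, 2)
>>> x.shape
(31, 3)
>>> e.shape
(2, 3, 31, 2)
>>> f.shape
(31, 31)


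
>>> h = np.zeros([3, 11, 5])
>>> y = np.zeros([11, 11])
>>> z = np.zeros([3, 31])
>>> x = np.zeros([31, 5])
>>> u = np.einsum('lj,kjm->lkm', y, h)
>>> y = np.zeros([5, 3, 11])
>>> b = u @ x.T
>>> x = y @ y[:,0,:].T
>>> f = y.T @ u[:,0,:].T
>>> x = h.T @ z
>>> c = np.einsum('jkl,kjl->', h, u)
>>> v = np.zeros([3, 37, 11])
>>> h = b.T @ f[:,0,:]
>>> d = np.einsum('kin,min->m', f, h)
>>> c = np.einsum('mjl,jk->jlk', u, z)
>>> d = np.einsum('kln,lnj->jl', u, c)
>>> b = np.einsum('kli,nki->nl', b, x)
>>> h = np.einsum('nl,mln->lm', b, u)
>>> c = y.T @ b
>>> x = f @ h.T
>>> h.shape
(3, 11)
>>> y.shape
(5, 3, 11)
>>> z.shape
(3, 31)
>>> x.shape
(11, 3, 3)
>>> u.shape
(11, 3, 5)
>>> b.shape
(5, 3)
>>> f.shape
(11, 3, 11)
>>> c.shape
(11, 3, 3)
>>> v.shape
(3, 37, 11)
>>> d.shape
(31, 3)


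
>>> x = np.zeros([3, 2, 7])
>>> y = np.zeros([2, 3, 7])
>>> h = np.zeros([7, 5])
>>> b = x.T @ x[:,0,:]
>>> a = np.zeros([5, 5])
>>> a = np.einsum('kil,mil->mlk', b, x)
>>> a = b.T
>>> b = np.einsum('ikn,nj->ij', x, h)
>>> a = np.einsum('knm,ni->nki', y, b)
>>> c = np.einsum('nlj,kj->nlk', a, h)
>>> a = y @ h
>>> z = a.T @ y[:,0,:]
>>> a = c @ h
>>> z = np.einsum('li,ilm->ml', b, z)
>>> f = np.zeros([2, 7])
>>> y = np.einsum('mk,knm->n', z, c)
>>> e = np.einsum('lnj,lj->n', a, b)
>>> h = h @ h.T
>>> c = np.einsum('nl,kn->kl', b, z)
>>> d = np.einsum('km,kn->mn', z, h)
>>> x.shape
(3, 2, 7)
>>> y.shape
(2,)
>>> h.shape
(7, 7)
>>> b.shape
(3, 5)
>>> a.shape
(3, 2, 5)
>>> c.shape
(7, 5)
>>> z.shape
(7, 3)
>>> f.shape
(2, 7)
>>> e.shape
(2,)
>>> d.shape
(3, 7)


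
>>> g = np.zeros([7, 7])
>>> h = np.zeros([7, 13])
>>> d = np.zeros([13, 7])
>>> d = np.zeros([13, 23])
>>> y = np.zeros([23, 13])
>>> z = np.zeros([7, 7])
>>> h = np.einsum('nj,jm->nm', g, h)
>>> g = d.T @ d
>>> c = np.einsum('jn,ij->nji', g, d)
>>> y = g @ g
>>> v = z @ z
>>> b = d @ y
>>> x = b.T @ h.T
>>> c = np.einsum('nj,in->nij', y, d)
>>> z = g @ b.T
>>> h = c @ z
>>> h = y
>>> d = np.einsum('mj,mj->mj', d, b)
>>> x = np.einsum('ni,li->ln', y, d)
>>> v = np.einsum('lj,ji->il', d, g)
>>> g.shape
(23, 23)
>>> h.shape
(23, 23)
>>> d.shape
(13, 23)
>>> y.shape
(23, 23)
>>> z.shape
(23, 13)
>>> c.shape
(23, 13, 23)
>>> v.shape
(23, 13)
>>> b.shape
(13, 23)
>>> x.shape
(13, 23)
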